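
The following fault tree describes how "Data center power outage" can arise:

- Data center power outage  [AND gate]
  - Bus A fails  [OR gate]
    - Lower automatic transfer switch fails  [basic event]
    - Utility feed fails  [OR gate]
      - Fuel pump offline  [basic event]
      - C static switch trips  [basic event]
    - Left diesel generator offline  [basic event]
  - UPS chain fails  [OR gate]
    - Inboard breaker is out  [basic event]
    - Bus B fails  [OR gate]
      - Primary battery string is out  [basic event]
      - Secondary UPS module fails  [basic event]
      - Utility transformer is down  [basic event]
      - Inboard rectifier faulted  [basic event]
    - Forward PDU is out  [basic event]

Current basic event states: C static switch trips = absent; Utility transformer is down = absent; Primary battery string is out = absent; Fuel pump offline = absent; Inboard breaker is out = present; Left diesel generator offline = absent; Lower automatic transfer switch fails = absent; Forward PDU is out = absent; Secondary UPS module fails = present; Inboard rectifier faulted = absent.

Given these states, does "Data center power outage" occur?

No

Utility feed fails [OR]: Fuel pump offline=not, C static switch trips=not → no input occurs → does not occur.
Bus A fails [OR]: Lower automatic transfer switch fails=not, Utility feed fails=not, Left diesel generator offline=not → no input occurs → does not occur.
Bus B fails [OR]: Primary battery string is out=not, Secondary UPS module fails=occurs, Utility transformer is down=not, Inboard rectifier faulted=not → at least one input occurs → occurs.
UPS chain fails [OR]: Inboard breaker is out=occurs, Bus B fails=occurs, Forward PDU is out=not → at least one input occurs → occurs.
Data center power outage [AND]: Bus A fails=not, UPS chain fails=occurs → not all inputs occur → does not occur.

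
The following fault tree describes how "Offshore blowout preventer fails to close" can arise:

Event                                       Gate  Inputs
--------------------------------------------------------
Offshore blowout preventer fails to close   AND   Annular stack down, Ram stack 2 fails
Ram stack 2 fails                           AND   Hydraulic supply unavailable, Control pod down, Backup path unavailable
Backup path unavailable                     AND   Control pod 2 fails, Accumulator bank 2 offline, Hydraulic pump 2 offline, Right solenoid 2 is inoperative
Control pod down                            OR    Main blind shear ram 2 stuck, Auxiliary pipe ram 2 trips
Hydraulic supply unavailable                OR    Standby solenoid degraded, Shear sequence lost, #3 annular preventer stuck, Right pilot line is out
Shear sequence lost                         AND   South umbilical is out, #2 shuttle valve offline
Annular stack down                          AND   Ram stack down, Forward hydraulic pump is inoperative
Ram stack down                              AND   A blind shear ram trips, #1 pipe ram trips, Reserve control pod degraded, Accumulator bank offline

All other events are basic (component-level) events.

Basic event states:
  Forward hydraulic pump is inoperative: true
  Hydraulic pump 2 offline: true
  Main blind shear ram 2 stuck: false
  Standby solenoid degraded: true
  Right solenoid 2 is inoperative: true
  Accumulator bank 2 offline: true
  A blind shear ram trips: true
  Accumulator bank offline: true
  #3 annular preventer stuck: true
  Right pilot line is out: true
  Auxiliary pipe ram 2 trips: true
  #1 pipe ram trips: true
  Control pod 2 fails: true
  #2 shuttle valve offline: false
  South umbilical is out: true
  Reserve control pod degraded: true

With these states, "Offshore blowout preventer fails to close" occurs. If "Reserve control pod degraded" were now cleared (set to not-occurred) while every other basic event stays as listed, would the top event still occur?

Counterfactual: set "Reserve control pod degraded" to not occurred.
Ram stack down [AND]: A blind shear ram trips=occurs, #1 pipe ram trips=occurs, Reserve control pod degraded=not, Accumulator bank offline=occurs → not all inputs occur → does not occur.
Annular stack down [AND]: Ram stack down=not, Forward hydraulic pump is inoperative=occurs → not all inputs occur → does not occur.
Shear sequence lost [AND]: South umbilical is out=occurs, #2 shuttle valve offline=not → not all inputs occur → does not occur.
Hydraulic supply unavailable [OR]: Standby solenoid degraded=occurs, Shear sequence lost=not, #3 annular preventer stuck=occurs, Right pilot line is out=occurs → at least one input occurs → occurs.
Control pod down [OR]: Main blind shear ram 2 stuck=not, Auxiliary pipe ram 2 trips=occurs → at least one input occurs → occurs.
Backup path unavailable [AND]: Control pod 2 fails=occurs, Accumulator bank 2 offline=occurs, Hydraulic pump 2 offline=occurs, Right solenoid 2 is inoperative=occurs → all inputs occur → occurs.
Ram stack 2 fails [AND]: Hydraulic supply unavailable=occurs, Control pod down=occurs, Backup path unavailable=occurs → all inputs occur → occurs.
Offshore blowout preventer fails to close [AND]: Annular stack down=not, Ram stack 2 fails=occurs → not all inputs occur → does not occur.

No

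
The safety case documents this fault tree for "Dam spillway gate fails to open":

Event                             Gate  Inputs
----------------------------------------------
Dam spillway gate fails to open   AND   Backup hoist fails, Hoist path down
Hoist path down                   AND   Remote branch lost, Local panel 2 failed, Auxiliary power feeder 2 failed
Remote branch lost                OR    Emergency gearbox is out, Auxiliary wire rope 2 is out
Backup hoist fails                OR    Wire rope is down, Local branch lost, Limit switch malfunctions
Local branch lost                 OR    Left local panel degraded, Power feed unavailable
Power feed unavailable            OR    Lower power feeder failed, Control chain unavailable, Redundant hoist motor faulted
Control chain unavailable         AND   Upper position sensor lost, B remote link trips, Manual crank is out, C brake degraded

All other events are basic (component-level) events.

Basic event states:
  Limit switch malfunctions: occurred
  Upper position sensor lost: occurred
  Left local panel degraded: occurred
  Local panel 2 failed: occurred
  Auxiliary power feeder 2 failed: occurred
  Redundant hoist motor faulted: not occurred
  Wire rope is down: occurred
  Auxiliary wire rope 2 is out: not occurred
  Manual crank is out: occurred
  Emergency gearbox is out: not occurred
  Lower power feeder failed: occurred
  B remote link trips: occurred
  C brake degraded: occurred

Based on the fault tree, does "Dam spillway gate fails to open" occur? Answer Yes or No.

Control chain unavailable [AND]: Upper position sensor lost=occurs, B remote link trips=occurs, Manual crank is out=occurs, C brake degraded=occurs → all inputs occur → occurs.
Power feed unavailable [OR]: Lower power feeder failed=occurs, Control chain unavailable=occurs, Redundant hoist motor faulted=not → at least one input occurs → occurs.
Local branch lost [OR]: Left local panel degraded=occurs, Power feed unavailable=occurs → at least one input occurs → occurs.
Backup hoist fails [OR]: Wire rope is down=occurs, Local branch lost=occurs, Limit switch malfunctions=occurs → at least one input occurs → occurs.
Remote branch lost [OR]: Emergency gearbox is out=not, Auxiliary wire rope 2 is out=not → no input occurs → does not occur.
Hoist path down [AND]: Remote branch lost=not, Local panel 2 failed=occurs, Auxiliary power feeder 2 failed=occurs → not all inputs occur → does not occur.
Dam spillway gate fails to open [AND]: Backup hoist fails=occurs, Hoist path down=not → not all inputs occur → does not occur.

No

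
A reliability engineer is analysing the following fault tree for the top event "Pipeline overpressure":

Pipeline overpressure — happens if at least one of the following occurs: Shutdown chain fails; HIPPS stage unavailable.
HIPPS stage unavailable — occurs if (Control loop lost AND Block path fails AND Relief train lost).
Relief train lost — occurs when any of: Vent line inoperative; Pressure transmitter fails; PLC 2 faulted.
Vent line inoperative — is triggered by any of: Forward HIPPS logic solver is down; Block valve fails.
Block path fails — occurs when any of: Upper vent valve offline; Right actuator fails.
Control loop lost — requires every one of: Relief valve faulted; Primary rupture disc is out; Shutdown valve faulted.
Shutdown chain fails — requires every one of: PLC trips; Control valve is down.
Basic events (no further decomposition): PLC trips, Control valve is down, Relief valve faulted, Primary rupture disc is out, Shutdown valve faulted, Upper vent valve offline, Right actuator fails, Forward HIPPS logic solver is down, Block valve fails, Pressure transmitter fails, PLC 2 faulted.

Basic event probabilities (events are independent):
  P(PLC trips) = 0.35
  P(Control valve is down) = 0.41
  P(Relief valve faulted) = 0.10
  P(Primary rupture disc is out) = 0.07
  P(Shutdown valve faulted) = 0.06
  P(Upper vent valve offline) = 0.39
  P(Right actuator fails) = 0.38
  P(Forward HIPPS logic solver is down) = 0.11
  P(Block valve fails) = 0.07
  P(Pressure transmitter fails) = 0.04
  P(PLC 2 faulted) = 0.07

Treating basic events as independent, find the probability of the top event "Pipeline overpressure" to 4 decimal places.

0.1436

P(Shutdown chain fails) [AND] = 0.35 × 0.41 = 0.143500
P(Control loop lost) [AND] = 0.10 × 0.07 × 0.06 = 0.000420
P(Block path fails) [OR] = 1 − (1−0.39) × (1−0.38) = 0.621800
P(Vent line inoperative) [OR] = 1 − (1−0.11) × (1−0.07) = 0.172300
P(Relief train lost) [OR] = 1 − (1−0.172300) × (1−0.04) × (1−0.07) = 0.261029
P(HIPPS stage unavailable) [AND] = 0.000420 × 0.621800 × 0.261029 = 0.000068
P(Pipeline overpressure) [OR] = 1 − (1−0.143500) × (1−0.000068) = 0.143558
Rounded to 4 decimal places: P(Pipeline overpressure) ≈ 0.1436.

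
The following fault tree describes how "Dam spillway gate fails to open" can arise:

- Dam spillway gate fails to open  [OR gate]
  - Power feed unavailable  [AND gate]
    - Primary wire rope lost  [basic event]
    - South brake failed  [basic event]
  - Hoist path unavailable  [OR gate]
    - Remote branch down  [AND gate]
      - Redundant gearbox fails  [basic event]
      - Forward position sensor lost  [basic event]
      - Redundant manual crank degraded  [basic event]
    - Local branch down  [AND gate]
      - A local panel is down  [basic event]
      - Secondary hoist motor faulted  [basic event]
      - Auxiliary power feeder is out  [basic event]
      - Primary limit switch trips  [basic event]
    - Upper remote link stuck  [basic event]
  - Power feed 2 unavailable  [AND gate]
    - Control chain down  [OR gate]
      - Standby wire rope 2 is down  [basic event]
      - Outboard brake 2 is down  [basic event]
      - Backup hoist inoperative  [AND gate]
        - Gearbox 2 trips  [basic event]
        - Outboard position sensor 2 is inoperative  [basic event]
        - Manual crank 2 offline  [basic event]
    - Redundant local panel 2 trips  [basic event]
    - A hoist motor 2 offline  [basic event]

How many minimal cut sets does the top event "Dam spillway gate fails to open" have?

7

Power feed unavailable [AND]: one cut set from each child combined → 1 × 1 = 1 cut set(s).
Remote branch down [AND]: one cut set from each child combined → 1 × 1 × 1 = 1 cut set(s).
Local branch down [AND]: one cut set from each child combined → 1 × 1 × 1 × 1 = 1 cut set(s).
Hoist path unavailable [OR]: union of children's cut sets → 3 cut set(s).
Backup hoist inoperative [AND]: one cut set from each child combined → 1 × 1 × 1 = 1 cut set(s).
Control chain down [OR]: union of children's cut sets → 3 cut set(s).
Power feed 2 unavailable [AND]: one cut set from each child combined → 3 × 1 × 1 = 3 cut set(s).
Dam spillway gate fails to open [OR]: union of children's cut sets → 7 cut set(s).
Minimal cut sets: {Primary wire rope lost, South brake failed}; {Forward position sensor lost, Redundant gearbox fails, Redundant manual crank degraded}; {A local panel is down, Auxiliary power feeder is out, Primary limit switch trips, Secondary hoist motor faulted}; {Upper remote link stuck}; {A hoist motor 2 offline, Redundant local panel 2 trips, Standby wire rope 2 is down}; {A hoist motor 2 offline, Outboard brake 2 is down, Redundant local panel 2 trips}; {A hoist motor 2 offline, Gearbox 2 trips, Manual crank 2 offline, Outboard position sensor 2 is inoperative, Redundant local panel 2 trips}.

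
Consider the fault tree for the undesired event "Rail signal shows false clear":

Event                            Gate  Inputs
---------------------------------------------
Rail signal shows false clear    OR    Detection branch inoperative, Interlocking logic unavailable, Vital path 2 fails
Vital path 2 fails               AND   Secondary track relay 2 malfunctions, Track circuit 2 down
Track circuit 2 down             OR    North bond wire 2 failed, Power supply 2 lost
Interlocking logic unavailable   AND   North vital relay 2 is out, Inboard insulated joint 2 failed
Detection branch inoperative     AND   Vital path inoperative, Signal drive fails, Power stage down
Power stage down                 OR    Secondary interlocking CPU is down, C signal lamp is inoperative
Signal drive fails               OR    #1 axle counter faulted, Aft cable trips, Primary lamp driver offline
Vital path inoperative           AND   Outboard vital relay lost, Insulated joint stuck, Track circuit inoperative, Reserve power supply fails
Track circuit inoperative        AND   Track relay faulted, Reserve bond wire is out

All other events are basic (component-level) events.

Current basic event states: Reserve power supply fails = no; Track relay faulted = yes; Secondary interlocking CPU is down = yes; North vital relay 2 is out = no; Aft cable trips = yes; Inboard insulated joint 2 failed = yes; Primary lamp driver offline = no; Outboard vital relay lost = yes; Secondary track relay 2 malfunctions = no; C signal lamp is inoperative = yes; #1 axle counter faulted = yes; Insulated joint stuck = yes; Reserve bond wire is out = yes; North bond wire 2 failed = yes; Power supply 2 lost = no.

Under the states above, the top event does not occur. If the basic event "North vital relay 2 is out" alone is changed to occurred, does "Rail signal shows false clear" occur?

Yes

Counterfactual: set "North vital relay 2 is out" to occurred.
Track circuit inoperative [AND]: Track relay faulted=occurs, Reserve bond wire is out=occurs → all inputs occur → occurs.
Vital path inoperative [AND]: Outboard vital relay lost=occurs, Insulated joint stuck=occurs, Track circuit inoperative=occurs, Reserve power supply fails=not → not all inputs occur → does not occur.
Signal drive fails [OR]: #1 axle counter faulted=occurs, Aft cable trips=occurs, Primary lamp driver offline=not → at least one input occurs → occurs.
Power stage down [OR]: Secondary interlocking CPU is down=occurs, C signal lamp is inoperative=occurs → at least one input occurs → occurs.
Detection branch inoperative [AND]: Vital path inoperative=not, Signal drive fails=occurs, Power stage down=occurs → not all inputs occur → does not occur.
Interlocking logic unavailable [AND]: North vital relay 2 is out=occurs, Inboard insulated joint 2 failed=occurs → all inputs occur → occurs.
Track circuit 2 down [OR]: North bond wire 2 failed=occurs, Power supply 2 lost=not → at least one input occurs → occurs.
Vital path 2 fails [AND]: Secondary track relay 2 malfunctions=not, Track circuit 2 down=occurs → not all inputs occur → does not occur.
Rail signal shows false clear [OR]: Detection branch inoperative=not, Interlocking logic unavailable=occurs, Vital path 2 fails=not → at least one input occurs → occurs.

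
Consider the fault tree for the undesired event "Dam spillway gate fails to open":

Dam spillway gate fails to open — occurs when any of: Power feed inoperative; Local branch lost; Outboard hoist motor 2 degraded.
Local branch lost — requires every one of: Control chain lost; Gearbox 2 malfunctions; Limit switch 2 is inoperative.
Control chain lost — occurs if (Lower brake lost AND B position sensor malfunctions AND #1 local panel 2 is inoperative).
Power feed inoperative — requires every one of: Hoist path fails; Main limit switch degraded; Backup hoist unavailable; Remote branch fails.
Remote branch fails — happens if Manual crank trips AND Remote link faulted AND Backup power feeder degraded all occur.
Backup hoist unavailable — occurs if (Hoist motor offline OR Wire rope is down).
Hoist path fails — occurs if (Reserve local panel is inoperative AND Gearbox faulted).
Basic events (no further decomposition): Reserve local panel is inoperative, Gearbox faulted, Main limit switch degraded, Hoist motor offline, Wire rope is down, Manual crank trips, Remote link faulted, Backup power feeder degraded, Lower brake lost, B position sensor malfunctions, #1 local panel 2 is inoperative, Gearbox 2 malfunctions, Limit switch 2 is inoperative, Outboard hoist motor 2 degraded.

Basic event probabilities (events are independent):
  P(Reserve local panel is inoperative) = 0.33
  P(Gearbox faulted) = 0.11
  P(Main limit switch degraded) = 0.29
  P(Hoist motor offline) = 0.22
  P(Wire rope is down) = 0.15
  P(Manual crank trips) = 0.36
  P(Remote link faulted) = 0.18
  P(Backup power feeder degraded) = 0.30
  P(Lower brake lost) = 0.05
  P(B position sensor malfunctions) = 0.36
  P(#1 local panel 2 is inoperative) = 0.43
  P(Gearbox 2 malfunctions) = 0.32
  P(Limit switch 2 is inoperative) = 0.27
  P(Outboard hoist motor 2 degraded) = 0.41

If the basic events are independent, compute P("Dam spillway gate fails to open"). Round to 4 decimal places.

0.4104

P(Hoist path fails) [AND] = 0.33 × 0.11 = 0.036300
P(Backup hoist unavailable) [OR] = 1 − (1−0.22) × (1−0.15) = 0.337000
P(Remote branch fails) [AND] = 0.36 × 0.18 × 0.30 = 0.019440
P(Power feed inoperative) [AND] = 0.036300 × 0.29 × 0.337000 × 0.019440 = 0.000069
P(Control chain lost) [AND] = 0.05 × 0.36 × 0.43 = 0.007740
P(Local branch lost) [AND] = 0.007740 × 0.32 × 0.27 = 0.000669
P(Dam spillway gate fails to open) [OR] = 1 − (1−0.000069) × (1−0.000669) × (1−0.41) = 0.410435
Rounded to 4 decimal places: P(Dam spillway gate fails to open) ≈ 0.4104.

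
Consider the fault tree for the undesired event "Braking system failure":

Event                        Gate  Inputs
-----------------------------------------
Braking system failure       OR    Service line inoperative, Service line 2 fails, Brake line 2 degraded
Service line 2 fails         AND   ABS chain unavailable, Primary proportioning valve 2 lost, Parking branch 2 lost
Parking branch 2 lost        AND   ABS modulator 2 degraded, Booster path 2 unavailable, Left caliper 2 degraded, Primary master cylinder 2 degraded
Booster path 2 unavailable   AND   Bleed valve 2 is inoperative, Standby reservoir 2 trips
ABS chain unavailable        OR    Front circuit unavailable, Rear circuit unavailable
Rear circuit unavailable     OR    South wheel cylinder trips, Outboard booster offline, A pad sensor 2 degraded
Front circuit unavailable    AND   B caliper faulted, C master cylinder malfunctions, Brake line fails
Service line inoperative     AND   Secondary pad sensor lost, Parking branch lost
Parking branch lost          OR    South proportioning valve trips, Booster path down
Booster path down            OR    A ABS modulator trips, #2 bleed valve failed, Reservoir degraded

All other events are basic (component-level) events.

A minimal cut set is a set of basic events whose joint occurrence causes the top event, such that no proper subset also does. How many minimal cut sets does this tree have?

9

Booster path down [OR]: union of children's cut sets → 3 cut set(s).
Parking branch lost [OR]: union of children's cut sets → 4 cut set(s).
Service line inoperative [AND]: one cut set from each child combined → 1 × 4 = 4 cut set(s).
Front circuit unavailable [AND]: one cut set from each child combined → 1 × 1 × 1 = 1 cut set(s).
Rear circuit unavailable [OR]: union of children's cut sets → 3 cut set(s).
ABS chain unavailable [OR]: union of children's cut sets → 4 cut set(s).
Booster path 2 unavailable [AND]: one cut set from each child combined → 1 × 1 = 1 cut set(s).
Parking branch 2 lost [AND]: one cut set from each child combined → 1 × 1 × 1 × 1 = 1 cut set(s).
Service line 2 fails [AND]: one cut set from each child combined → 4 × 1 × 1 = 4 cut set(s).
Braking system failure [OR]: union of children's cut sets → 9 cut set(s).
Minimal cut sets: {Secondary pad sensor lost, South proportioning valve trips}; {A ABS modulator trips, Secondary pad sensor lost}; {#2 bleed valve failed, Secondary pad sensor lost}; {Reservoir degraded, Secondary pad sensor lost}; {ABS modulator 2 degraded, B caliper faulted, Bleed valve 2 is inoperative, Brake line fails, C master cylinder malfunctions, Left caliper 2 degraded, Primary master cylinder 2 degraded, Primary proportioning valve 2 lost, Standby reservoir 2 trips}; {ABS modulator 2 degraded, Bleed valve 2 is inoperative, Left caliper 2 degraded, Primary master cylinder 2 degraded, Primary proportioning valve 2 lost, South wheel cylinder trips, Standby reservoir 2 trips}; {ABS modulator 2 degraded, Bleed valve 2 is inoperative, Left caliper 2 degraded, Outboard booster offline, Primary master cylinder 2 degraded, Primary proportioning valve 2 lost, Standby reservoir 2 trips}; {A pad sensor 2 degraded, ABS modulator 2 degraded, Bleed valve 2 is inoperative, Left caliper 2 degraded, Primary master cylinder 2 degraded, Primary proportioning valve 2 lost, Standby reservoir 2 trips}; {Brake line 2 degraded}.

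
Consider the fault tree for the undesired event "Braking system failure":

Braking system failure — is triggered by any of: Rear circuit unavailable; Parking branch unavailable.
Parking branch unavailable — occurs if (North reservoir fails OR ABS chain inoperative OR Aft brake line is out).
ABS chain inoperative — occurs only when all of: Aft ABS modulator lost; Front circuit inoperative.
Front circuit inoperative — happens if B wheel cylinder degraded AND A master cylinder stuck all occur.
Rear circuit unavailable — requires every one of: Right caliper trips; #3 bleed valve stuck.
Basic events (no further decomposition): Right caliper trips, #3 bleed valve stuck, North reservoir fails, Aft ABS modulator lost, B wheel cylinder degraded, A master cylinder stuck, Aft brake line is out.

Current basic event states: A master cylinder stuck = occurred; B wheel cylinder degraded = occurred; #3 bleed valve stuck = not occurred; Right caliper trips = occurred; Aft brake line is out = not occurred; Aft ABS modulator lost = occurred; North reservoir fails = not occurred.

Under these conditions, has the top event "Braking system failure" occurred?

Rear circuit unavailable [AND]: Right caliper trips=occurs, #3 bleed valve stuck=not → not all inputs occur → does not occur.
Front circuit inoperative [AND]: B wheel cylinder degraded=occurs, A master cylinder stuck=occurs → all inputs occur → occurs.
ABS chain inoperative [AND]: Aft ABS modulator lost=occurs, Front circuit inoperative=occurs → all inputs occur → occurs.
Parking branch unavailable [OR]: North reservoir fails=not, ABS chain inoperative=occurs, Aft brake line is out=not → at least one input occurs → occurs.
Braking system failure [OR]: Rear circuit unavailable=not, Parking branch unavailable=occurs → at least one input occurs → occurs.

Yes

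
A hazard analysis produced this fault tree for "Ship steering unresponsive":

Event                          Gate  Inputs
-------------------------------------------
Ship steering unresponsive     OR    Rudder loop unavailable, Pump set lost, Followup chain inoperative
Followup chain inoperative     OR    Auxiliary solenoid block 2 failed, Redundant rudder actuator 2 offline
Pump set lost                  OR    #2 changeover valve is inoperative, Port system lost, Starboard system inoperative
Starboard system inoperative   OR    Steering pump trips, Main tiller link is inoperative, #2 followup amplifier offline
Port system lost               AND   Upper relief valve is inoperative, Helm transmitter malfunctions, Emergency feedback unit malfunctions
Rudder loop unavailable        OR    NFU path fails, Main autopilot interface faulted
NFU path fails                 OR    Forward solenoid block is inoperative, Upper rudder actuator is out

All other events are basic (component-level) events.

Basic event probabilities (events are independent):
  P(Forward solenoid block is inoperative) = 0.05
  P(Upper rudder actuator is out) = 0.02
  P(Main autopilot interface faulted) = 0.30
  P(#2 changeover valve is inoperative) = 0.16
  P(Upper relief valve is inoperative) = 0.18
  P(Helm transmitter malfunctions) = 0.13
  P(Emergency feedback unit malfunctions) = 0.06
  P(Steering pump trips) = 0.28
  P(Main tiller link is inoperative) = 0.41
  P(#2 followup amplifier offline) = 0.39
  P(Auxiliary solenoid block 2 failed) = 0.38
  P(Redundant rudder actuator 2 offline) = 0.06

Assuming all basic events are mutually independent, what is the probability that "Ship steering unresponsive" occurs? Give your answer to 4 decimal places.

P(NFU path fails) [OR] = 1 − (1−0.05) × (1−0.02) = 0.069000
P(Rudder loop unavailable) [OR] = 1 − (1−0.069000) × (1−0.30) = 0.348300
P(Port system lost) [AND] = 0.18 × 0.13 × 0.06 = 0.001404
P(Starboard system inoperative) [OR] = 1 − (1−0.28) × (1−0.41) × (1−0.39) = 0.740872
P(Pump set lost) [OR] = 1 − (1−0.16) × (1−0.001404) × (1−0.740872) = 0.782638
P(Followup chain inoperative) [OR] = 1 − (1−0.38) × (1−0.06) = 0.417200
P(Ship steering unresponsive) [OR] = 1 − (1−0.348300) × (1−0.782638) × (1−0.417200) = 0.917444
Rounded to 4 decimal places: P(Ship steering unresponsive) ≈ 0.9174.

0.9174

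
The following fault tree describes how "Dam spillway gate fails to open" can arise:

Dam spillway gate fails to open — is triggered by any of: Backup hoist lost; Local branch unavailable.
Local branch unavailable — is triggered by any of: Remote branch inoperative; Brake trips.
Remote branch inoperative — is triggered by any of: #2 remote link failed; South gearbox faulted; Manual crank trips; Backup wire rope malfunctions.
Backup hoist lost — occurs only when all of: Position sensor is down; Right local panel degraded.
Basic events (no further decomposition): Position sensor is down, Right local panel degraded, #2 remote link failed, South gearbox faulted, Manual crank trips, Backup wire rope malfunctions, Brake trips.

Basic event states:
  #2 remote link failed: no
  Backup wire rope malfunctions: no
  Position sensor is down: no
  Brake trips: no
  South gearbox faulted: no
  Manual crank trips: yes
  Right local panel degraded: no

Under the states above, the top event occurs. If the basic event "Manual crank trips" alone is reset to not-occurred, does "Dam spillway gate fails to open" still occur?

Counterfactual: set "Manual crank trips" to not occurred.
Backup hoist lost [AND]: Position sensor is down=not, Right local panel degraded=not → not all inputs occur → does not occur.
Remote branch inoperative [OR]: #2 remote link failed=not, South gearbox faulted=not, Manual crank trips=not, Backup wire rope malfunctions=not → no input occurs → does not occur.
Local branch unavailable [OR]: Remote branch inoperative=not, Brake trips=not → no input occurs → does not occur.
Dam spillway gate fails to open [OR]: Backup hoist lost=not, Local branch unavailable=not → no input occurs → does not occur.

No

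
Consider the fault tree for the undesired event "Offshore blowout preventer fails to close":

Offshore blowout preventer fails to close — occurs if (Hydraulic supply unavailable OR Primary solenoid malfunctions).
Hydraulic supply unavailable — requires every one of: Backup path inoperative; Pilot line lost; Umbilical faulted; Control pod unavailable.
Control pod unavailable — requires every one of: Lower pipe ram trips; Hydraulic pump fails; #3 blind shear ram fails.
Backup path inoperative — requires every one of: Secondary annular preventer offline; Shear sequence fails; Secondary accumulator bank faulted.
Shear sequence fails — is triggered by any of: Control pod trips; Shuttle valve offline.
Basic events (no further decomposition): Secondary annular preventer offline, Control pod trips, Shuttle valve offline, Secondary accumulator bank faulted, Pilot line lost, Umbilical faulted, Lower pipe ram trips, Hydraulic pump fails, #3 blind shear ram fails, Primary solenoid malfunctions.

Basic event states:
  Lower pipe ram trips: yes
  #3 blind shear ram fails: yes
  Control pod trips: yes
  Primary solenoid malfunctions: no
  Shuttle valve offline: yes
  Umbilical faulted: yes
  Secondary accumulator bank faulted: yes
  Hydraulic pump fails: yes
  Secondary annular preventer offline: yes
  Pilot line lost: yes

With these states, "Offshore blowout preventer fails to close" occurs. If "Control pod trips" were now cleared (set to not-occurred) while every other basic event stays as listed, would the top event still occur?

Counterfactual: set "Control pod trips" to not occurred.
Shear sequence fails [OR]: Control pod trips=not, Shuttle valve offline=occurs → at least one input occurs → occurs.
Backup path inoperative [AND]: Secondary annular preventer offline=occurs, Shear sequence fails=occurs, Secondary accumulator bank faulted=occurs → all inputs occur → occurs.
Control pod unavailable [AND]: Lower pipe ram trips=occurs, Hydraulic pump fails=occurs, #3 blind shear ram fails=occurs → all inputs occur → occurs.
Hydraulic supply unavailable [AND]: Backup path inoperative=occurs, Pilot line lost=occurs, Umbilical faulted=occurs, Control pod unavailable=occurs → all inputs occur → occurs.
Offshore blowout preventer fails to close [OR]: Hydraulic supply unavailable=occurs, Primary solenoid malfunctions=not → at least one input occurs → occurs.

Yes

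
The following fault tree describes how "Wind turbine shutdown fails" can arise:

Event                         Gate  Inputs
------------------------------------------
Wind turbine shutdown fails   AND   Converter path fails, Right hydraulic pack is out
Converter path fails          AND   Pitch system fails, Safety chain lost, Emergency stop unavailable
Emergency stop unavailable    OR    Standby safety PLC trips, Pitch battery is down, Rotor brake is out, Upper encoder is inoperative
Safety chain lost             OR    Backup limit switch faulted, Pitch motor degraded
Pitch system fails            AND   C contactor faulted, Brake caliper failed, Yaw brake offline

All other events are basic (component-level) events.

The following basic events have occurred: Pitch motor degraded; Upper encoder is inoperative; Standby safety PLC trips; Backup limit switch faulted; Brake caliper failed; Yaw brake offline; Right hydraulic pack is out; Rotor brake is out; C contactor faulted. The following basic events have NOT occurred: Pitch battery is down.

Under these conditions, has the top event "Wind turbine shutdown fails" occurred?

Yes

Pitch system fails [AND]: C contactor faulted=occurs, Brake caliper failed=occurs, Yaw brake offline=occurs → all inputs occur → occurs.
Safety chain lost [OR]: Backup limit switch faulted=occurs, Pitch motor degraded=occurs → at least one input occurs → occurs.
Emergency stop unavailable [OR]: Standby safety PLC trips=occurs, Pitch battery is down=not, Rotor brake is out=occurs, Upper encoder is inoperative=occurs → at least one input occurs → occurs.
Converter path fails [AND]: Pitch system fails=occurs, Safety chain lost=occurs, Emergency stop unavailable=occurs → all inputs occur → occurs.
Wind turbine shutdown fails [AND]: Converter path fails=occurs, Right hydraulic pack is out=occurs → all inputs occur → occurs.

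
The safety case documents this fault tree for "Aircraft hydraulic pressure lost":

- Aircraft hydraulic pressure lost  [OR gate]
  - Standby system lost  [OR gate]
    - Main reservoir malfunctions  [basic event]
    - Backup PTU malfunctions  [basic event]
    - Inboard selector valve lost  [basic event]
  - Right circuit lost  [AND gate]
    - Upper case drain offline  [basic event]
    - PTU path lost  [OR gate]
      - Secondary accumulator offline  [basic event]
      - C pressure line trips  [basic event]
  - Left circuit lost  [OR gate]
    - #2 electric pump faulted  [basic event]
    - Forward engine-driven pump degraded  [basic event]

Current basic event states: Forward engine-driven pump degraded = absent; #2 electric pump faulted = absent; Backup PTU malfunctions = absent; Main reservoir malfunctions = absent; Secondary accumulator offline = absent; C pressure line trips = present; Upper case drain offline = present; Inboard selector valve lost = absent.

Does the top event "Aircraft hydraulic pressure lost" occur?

Standby system lost [OR]: Main reservoir malfunctions=not, Backup PTU malfunctions=not, Inboard selector valve lost=not → no input occurs → does not occur.
PTU path lost [OR]: Secondary accumulator offline=not, C pressure line trips=occurs → at least one input occurs → occurs.
Right circuit lost [AND]: Upper case drain offline=occurs, PTU path lost=occurs → all inputs occur → occurs.
Left circuit lost [OR]: #2 electric pump faulted=not, Forward engine-driven pump degraded=not → no input occurs → does not occur.
Aircraft hydraulic pressure lost [OR]: Standby system lost=not, Right circuit lost=occurs, Left circuit lost=not → at least one input occurs → occurs.

Yes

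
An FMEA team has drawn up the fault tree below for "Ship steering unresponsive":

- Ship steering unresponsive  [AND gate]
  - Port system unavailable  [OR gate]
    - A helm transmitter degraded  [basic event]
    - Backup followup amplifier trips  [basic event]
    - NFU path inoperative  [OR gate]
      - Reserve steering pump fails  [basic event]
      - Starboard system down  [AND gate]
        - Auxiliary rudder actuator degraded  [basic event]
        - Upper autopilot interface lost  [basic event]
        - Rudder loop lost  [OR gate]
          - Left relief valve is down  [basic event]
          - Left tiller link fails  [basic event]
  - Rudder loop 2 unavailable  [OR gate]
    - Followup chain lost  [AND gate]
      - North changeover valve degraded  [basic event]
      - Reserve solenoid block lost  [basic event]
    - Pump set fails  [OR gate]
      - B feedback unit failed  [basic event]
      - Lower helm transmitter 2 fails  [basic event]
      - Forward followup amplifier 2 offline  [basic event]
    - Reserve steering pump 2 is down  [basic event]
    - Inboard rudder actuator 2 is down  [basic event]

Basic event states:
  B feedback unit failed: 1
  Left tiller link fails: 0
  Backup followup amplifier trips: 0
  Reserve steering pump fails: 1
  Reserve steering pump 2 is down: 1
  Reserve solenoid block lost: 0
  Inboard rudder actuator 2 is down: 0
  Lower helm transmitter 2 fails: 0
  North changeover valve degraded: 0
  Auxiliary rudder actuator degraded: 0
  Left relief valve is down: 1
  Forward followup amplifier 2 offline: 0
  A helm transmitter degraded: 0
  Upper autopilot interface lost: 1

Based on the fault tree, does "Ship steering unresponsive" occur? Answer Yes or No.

Rudder loop lost [OR]: Left relief valve is down=occurs, Left tiller link fails=not → at least one input occurs → occurs.
Starboard system down [AND]: Auxiliary rudder actuator degraded=not, Upper autopilot interface lost=occurs, Rudder loop lost=occurs → not all inputs occur → does not occur.
NFU path inoperative [OR]: Reserve steering pump fails=occurs, Starboard system down=not → at least one input occurs → occurs.
Port system unavailable [OR]: A helm transmitter degraded=not, Backup followup amplifier trips=not, NFU path inoperative=occurs → at least one input occurs → occurs.
Followup chain lost [AND]: North changeover valve degraded=not, Reserve solenoid block lost=not → not all inputs occur → does not occur.
Pump set fails [OR]: B feedback unit failed=occurs, Lower helm transmitter 2 fails=not, Forward followup amplifier 2 offline=not → at least one input occurs → occurs.
Rudder loop 2 unavailable [OR]: Followup chain lost=not, Pump set fails=occurs, Reserve steering pump 2 is down=occurs, Inboard rudder actuator 2 is down=not → at least one input occurs → occurs.
Ship steering unresponsive [AND]: Port system unavailable=occurs, Rudder loop 2 unavailable=occurs → all inputs occur → occurs.

Yes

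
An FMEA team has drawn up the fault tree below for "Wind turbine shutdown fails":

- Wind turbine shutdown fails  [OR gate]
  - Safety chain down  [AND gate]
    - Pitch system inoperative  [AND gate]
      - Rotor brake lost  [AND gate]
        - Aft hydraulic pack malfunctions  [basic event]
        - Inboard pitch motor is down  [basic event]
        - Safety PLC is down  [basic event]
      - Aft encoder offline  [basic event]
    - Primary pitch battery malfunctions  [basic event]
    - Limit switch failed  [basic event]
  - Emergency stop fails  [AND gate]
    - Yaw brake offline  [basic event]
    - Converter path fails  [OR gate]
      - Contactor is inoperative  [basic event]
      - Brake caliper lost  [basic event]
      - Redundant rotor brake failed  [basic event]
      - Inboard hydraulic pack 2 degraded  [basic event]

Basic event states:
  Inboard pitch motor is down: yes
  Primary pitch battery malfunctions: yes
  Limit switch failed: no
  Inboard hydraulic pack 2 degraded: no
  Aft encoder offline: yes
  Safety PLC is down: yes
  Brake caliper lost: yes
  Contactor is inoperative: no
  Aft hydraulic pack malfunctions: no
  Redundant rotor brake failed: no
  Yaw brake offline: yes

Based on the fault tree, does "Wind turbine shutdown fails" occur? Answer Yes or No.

Yes

Rotor brake lost [AND]: Aft hydraulic pack malfunctions=not, Inboard pitch motor is down=occurs, Safety PLC is down=occurs → not all inputs occur → does not occur.
Pitch system inoperative [AND]: Rotor brake lost=not, Aft encoder offline=occurs → not all inputs occur → does not occur.
Safety chain down [AND]: Pitch system inoperative=not, Primary pitch battery malfunctions=occurs, Limit switch failed=not → not all inputs occur → does not occur.
Converter path fails [OR]: Contactor is inoperative=not, Brake caliper lost=occurs, Redundant rotor brake failed=not, Inboard hydraulic pack 2 degraded=not → at least one input occurs → occurs.
Emergency stop fails [AND]: Yaw brake offline=occurs, Converter path fails=occurs → all inputs occur → occurs.
Wind turbine shutdown fails [OR]: Safety chain down=not, Emergency stop fails=occurs → at least one input occurs → occurs.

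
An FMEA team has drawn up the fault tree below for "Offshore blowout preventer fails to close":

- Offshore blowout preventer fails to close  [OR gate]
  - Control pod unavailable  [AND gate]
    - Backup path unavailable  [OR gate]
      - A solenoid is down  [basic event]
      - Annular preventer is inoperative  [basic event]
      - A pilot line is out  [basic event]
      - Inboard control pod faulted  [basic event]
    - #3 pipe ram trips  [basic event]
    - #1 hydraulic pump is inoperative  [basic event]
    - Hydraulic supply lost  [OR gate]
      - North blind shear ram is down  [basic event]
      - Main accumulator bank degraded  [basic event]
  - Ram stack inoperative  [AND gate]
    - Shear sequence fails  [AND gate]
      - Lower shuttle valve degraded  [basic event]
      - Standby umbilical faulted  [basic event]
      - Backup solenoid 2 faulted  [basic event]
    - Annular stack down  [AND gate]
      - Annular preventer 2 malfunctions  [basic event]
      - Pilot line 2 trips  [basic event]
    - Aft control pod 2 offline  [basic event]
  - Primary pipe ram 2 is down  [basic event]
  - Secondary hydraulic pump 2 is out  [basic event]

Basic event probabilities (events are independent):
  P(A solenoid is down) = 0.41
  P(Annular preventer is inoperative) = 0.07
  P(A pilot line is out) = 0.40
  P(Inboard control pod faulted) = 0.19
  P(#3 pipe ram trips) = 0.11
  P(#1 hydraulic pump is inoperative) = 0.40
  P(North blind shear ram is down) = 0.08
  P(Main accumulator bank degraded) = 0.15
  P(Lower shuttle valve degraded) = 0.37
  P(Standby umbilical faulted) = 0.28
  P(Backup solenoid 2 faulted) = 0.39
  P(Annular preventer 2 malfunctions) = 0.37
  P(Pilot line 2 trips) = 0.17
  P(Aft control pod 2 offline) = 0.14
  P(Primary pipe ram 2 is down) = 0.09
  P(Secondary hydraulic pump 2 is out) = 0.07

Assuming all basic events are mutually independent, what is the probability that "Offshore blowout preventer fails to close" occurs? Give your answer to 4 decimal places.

P(Backup path unavailable) [OR] = 1 − (1−0.41) × (1−0.07) × (1−0.40) × (1−0.19) = 0.733332
P(Hydraulic supply lost) [OR] = 1 − (1−0.08) × (1−0.15) = 0.218000
P(Control pod unavailable) [AND] = 0.733332 × 0.11 × 0.40 × 0.218000 = 0.007034
P(Shear sequence fails) [AND] = 0.37 × 0.28 × 0.39 = 0.040404
P(Annular stack down) [AND] = 0.37 × 0.17 = 0.062900
P(Ram stack inoperative) [AND] = 0.040404 × 0.062900 × 0.14 = 0.000356
P(Offshore blowout preventer fails to close) [OR] = 1 − (1−0.007034) × (1−0.000356) × (1−0.09) × (1−0.07) = 0.159952
Rounded to 4 decimal places: P(Offshore blowout preventer fails to close) ≈ 0.1600.

0.1600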